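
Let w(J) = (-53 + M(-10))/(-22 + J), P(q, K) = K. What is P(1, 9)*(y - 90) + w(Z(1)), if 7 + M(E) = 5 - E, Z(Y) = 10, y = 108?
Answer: 663/4 ≈ 165.75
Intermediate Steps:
M(E) = -2 - E (M(E) = -7 + (5 - E) = -2 - E)
w(J) = -45/(-22 + J) (w(J) = (-53 + (-2 - 1*(-10)))/(-22 + J) = (-53 + (-2 + 10))/(-22 + J) = (-53 + 8)/(-22 + J) = -45/(-22 + J))
P(1, 9)*(y - 90) + w(Z(1)) = 9*(108 - 90) - 45/(-22 + 10) = 9*18 - 45/(-12) = 162 - 45*(-1/12) = 162 + 15/4 = 663/4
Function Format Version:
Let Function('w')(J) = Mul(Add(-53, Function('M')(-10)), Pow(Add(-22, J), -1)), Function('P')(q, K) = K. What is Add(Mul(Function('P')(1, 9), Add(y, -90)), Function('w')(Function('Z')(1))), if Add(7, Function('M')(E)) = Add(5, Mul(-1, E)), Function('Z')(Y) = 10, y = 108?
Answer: Rational(663, 4) ≈ 165.75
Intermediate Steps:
Function('M')(E) = Add(-2, Mul(-1, E)) (Function('M')(E) = Add(-7, Add(5, Mul(-1, E))) = Add(-2, Mul(-1, E)))
Function('w')(J) = Mul(-45, Pow(Add(-22, J), -1)) (Function('w')(J) = Mul(Add(-53, Add(-2, Mul(-1, -10))), Pow(Add(-22, J), -1)) = Mul(Add(-53, Add(-2, 10)), Pow(Add(-22, J), -1)) = Mul(Add(-53, 8), Pow(Add(-22, J), -1)) = Mul(-45, Pow(Add(-22, J), -1)))
Add(Mul(Function('P')(1, 9), Add(y, -90)), Function('w')(Function('Z')(1))) = Add(Mul(9, Add(108, -90)), Mul(-45, Pow(Add(-22, 10), -1))) = Add(Mul(9, 18), Mul(-45, Pow(-12, -1))) = Add(162, Mul(-45, Rational(-1, 12))) = Add(162, Rational(15, 4)) = Rational(663, 4)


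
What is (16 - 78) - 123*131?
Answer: -16175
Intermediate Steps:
(16 - 78) - 123*131 = -62 - 16113 = -16175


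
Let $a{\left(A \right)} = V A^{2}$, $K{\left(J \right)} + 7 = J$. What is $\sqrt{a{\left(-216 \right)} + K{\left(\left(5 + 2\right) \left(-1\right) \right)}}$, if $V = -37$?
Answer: $i \sqrt{1726286} \approx 1313.9 i$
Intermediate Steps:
$K{\left(J \right)} = -7 + J$
$a{\left(A \right)} = - 37 A^{2}$
$\sqrt{a{\left(-216 \right)} + K{\left(\left(5 + 2\right) \left(-1\right) \right)}} = \sqrt{- 37 \left(-216\right)^{2} - \left(7 - \left(5 + 2\right) \left(-1\right)\right)} = \sqrt{\left(-37\right) 46656 + \left(-7 + 7 \left(-1\right)\right)} = \sqrt{-1726272 - 14} = \sqrt{-1726286} = i \sqrt{1726286}$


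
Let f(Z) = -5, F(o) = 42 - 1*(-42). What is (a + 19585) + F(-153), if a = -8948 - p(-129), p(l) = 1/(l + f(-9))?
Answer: 1436615/134 ≈ 10721.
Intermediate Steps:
F(o) = 84 (F(o) = 42 + 42 = 84)
p(l) = 1/(-5 + l) (p(l) = 1/(l - 5) = 1/(-5 + l))
a = -1199031/134 (a = -8948 - 1/(-5 - 129) = -8948 - 1/(-134) = -8948 - 1*(-1/134) = -8948 + 1/134 = -1199031/134 ≈ -8948.0)
(a + 19585) + F(-153) = (-1199031/134 + 19585) + 84 = 1425359/134 + 84 = 1436615/134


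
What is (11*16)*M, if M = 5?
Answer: 880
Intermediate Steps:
(11*16)*M = (11*16)*5 = 176*5 = 880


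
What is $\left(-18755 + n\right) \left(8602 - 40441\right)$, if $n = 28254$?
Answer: $-302438661$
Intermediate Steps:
$\left(-18755 + n\right) \left(8602 - 40441\right) = \left(-18755 + 28254\right) \left(8602 - 40441\right) = 9499 \left(-31839\right) = -302438661$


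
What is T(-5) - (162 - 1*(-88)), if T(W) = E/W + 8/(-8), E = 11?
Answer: -1266/5 ≈ -253.20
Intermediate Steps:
T(W) = -1 + 11/W (T(W) = 11/W + 8/(-8) = 11/W + 8*(-1/8) = 11/W - 1 = -1 + 11/W)
T(-5) - (162 - 1*(-88)) = (11 - 1*(-5))/(-5) - (162 - 1*(-88)) = -(11 + 5)/5 - (162 + 88) = -1/5*16 - 1*250 = -16/5 - 250 = -1266/5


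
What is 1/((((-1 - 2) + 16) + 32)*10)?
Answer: 1/450 ≈ 0.0022222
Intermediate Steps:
1/((((-1 - 2) + 16) + 32)*10) = 1/(((-3 + 16) + 32)*10) = 1/((13 + 32)*10) = 1/(45*10) = 1/450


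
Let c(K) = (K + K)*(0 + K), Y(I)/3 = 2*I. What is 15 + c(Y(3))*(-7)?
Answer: -4521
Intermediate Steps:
Y(I) = 6*I (Y(I) = 3*(2*I) = 6*I)
c(K) = 2*K**2 (c(K) = (2*K)*K = 2*K**2)
15 + c(Y(3))*(-7) = 15 + (2*(6*3)**2)*(-7) = 15 + (2*18**2)*(-7) = 15 + (2*324)*(-7) = 15 + 648*(-7) = 15 - 4536 = -4521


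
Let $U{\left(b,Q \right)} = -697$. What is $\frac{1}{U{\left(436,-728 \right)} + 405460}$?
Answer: $\frac{1}{404763} \approx 2.4706 \cdot 10^{-6}$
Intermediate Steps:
$\frac{1}{U{\left(436,-728 \right)} + 405460} = \frac{1}{-697 + 405460} = \frac{1}{404763}$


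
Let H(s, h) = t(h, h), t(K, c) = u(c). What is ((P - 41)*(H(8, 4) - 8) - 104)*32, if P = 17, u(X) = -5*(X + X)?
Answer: 33536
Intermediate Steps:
u(X) = -10*X
t(K, c) = -10*c
H(s, h) = -10*h
((P - 41)*(H(8, 4) - 8) - 104)*32 = ((17 - 41)*(-10*4 - 8) - 104)*32 = (-24*(-40 - 8) - 104)*32 = (-24*(-48) - 104)*32 = (1152 - 104)*32 = 1048*32 = 33536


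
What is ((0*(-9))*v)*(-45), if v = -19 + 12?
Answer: 0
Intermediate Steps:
v = -7
((0*(-9))*v)*(-45) = ((0*(-9))*(-7))*(-45) = (0*(-7))*(-45) = 0*(-45) = 0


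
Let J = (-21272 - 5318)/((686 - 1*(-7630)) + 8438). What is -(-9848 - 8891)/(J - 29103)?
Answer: -156976603/243809126 ≈ -0.64385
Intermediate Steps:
J = -13295/8377 (J = -26590/((686 + 7630) + 8438) = -26590/(8316 + 8438) = -26590/16754 = -26590*1/16754 = -13295/8377 ≈ -1.5871)
-(-9848 - 8891)/(J - 29103) = -(-9848 - 8891)/(-13295/8377 - 29103) = -(-18739)/(-243809126/8377) = -(-18739)*(-8377)/243809126 = -1*156976603/243809126 = -156976603/243809126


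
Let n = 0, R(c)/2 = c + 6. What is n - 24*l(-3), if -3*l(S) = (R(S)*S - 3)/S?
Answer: 56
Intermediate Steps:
R(c) = 12 + 2*c (R(c) = 2*(c + 6) = 2*(6 + c) = 12 + 2*c)
l(S) = -(-3 + S*(12 + 2*S))/(3*S) (l(S) = -((12 + 2*S)*S - 3)/(3*S) = -(S*(12 + 2*S) - 3)/(3*S) = -(-3 + S*(12 + 2*S))/(3*S))
n - 24*l(-3) = 0 - 24*(-4 + 1/(-3) - ⅔*(-3)) = 0 - 24*(-4 - ⅓ + 2) = 0 - 24*(-7/3) = 0 + 56 = 56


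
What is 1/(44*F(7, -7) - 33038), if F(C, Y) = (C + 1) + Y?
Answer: -1/32994 ≈ -3.0309e-5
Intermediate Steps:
F(C, Y) = 1 + C + Y (F(C, Y) = (1 + C) + Y = 1 + C + Y)
1/(44*F(7, -7) - 33038) = 1/(44*(1 + 7 - 7) - 33038) = 1/(44*1 - 33038) = 1/(44 - 33038) = 1/(-32994) = -1/32994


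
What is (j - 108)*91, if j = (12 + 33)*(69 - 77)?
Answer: -42588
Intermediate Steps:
j = -360 (j = 45*(-8) = -360)
(j - 108)*91 = (-360 - 108)*91 = -468*91 = -42588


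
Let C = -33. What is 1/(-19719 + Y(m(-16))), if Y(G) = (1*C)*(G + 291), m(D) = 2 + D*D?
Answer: -1/37836 ≈ -2.6430e-5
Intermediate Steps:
m(D) = 2 + D²
Y(G) = -9603 - 33*G (Y(G) = (1*(-33))*(G + 291) = -33*(291 + G) = -9603 - 33*G)
1/(-19719 + Y(m(-16))) = 1/(-19719 + (-9603 - 33*(2 + (-16)²))) = 1/(-19719 + (-9603 - 33*(2 + 256))) = 1/(-19719 + (-9603 - 33*258)) = 1/(-19719 + (-9603 - 8514)) = 1/(-19719 - 18117) = 1/(-37836) = -1/37836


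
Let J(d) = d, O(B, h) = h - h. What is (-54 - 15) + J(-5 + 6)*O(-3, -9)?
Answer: -69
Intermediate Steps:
O(B, h) = 0
(-54 - 15) + J(-5 + 6)*O(-3, -9) = (-54 - 15) + (-5 + 6)*0 = -69 + 1*0 = -69 + 0 = -69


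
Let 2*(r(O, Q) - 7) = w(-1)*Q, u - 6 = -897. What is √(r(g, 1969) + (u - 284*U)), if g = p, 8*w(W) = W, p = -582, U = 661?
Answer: I*√3019697/4 ≈ 434.43*I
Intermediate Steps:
u = -891 (u = 6 - 897 = -891)
w(W) = W/8
g = -582
r(O, Q) = 7 - Q/16 (r(O, Q) = 7 + (((⅛)*(-1))*Q)/2 = 7 + (-Q/8)/2 = 7 - Q/16)
√(r(g, 1969) + (u - 284*U)) = √((7 - 1/16*1969) + (-891 - 284*661)) = √((7 - 1969/16) + (-891 - 187724)) = √(-1857/16 - 188615) = √(-3019697/16) = I*√3019697/4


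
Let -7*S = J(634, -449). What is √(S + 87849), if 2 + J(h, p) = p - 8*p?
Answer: 3*√475846/7 ≈ 295.64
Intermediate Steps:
J(h, p) = -2 - 7*p (J(h, p) = -2 + (p - 8*p) = -2 - 7*p)
S = -3141/7 (S = -(-2 - 7*(-449))/7 = -(-2 + 3143)/7 = -⅐*3141 = -3141/7 ≈ -448.71)
√(S + 87849) = √(-3141/7 + 87849) = √(611802/7) = 3*√475846/7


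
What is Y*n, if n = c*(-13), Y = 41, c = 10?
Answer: -5330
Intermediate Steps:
n = -130 (n = 10*(-13) = -130)
Y*n = 41*(-130) = -5330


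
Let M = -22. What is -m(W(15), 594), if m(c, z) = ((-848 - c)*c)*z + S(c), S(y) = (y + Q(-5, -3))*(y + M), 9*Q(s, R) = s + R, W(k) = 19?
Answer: 29355049/3 ≈ 9.7850e+6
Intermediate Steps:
Q(s, R) = R/9 + s/9 (Q(s, R) = (s + R)/9 = (R + s)/9 = R/9 + s/9)
S(y) = (-22 + y)*(-8/9 + y) (S(y) = (y + ((1/9)*(-3) + (1/9)*(-5)))*(y - 22) = (y + (-1/3 - 5/9))*(-22 + y) = (y - 8/9)*(-22 + y) = (-8/9 + y)*(-22 + y) = (-22 + y)*(-8/9 + y))
m(c, z) = 176/9 + c**2 - 206*c/9 + c*z*(-848 - c) (m(c, z) = ((-848 - c)*c)*z + (176/9 + c**2 - 206*c/9) = (c*(-848 - c))*z + (176/9 + c**2 - 206*c/9) = c*z*(-848 - c) + (176/9 + c**2 - 206*c/9) = 176/9 + c**2 - 206*c/9 + c*z*(-848 - c))
-m(W(15), 594) = -(176/9 + 19**2 - 206/9*19 - 1*594*19**2 - 848*19*594) = -(176/9 + 361 - 3914/9 - 1*594*361 - 9570528) = -(176/9 + 361 - 3914/9 - 214434 - 9570528) = -1*(-29355049/3) = 29355049/3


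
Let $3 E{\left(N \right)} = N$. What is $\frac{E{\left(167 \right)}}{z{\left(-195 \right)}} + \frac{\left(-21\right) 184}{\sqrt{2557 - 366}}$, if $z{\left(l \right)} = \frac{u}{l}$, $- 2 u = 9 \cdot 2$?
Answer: $\frac{10855}{9} - \frac{552 \sqrt{2191}}{313} \approx 1123.6$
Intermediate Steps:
$u = -9$ ($u = - \frac{9 \cdot 2}{2} = \left(- \frac{1}{2}\right) 18 = -9$)
$E{\left(N \right)} = \frac{N}{3}$
$z{\left(l \right)} = - \frac{9}{l}$
$\frac{E{\left(167 \right)}}{z{\left(-195 \right)}} + \frac{\left(-21\right) 184}{\sqrt{2557 - 366}} = \frac{\frac{1}{3} \cdot 167}{\left(-9\right) \frac{1}{-195}} + \frac{\left(-21\right) 184}{\sqrt{2557 - 366}} = \frac{167}{3 \left(\left(-9\right) \left(- \frac{1}{195}\right)\right)} - \frac{3864}{\sqrt{2191}} = \frac{167}{3 \cdot \frac{3}{65}} - 3864 \frac{\sqrt{2191}}{2191} = \frac{167}{3} \cdot \frac{65}{3} - \frac{552 \sqrt{2191}}{313} = \frac{10855}{9} - \frac{552 \sqrt{2191}}{313}$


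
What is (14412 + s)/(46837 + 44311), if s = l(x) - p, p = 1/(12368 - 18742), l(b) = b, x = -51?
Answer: 91537015/580977352 ≈ 0.15756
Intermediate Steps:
p = -1/6374 (p = 1/(-6374) = -1/6374 ≈ -0.00015689)
s = -325073/6374 (s = -51 - 1*(-1/6374) = -51 + 1/6374 = -325073/6374 ≈ -51.000)
(14412 + s)/(46837 + 44311) = (14412 - 325073/6374)/(46837 + 44311) = (91537015/6374)/91148 = (91537015/6374)*(1/91148) = 91537015/580977352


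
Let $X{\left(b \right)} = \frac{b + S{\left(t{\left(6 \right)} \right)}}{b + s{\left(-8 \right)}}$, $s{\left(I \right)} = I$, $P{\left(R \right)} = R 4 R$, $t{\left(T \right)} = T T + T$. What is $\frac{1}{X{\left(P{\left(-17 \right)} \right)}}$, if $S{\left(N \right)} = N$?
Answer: $\frac{574}{599} \approx 0.95826$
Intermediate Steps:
$t{\left(T \right)} = T + T^{2}$ ($t{\left(T \right)} = T^{2} + T = T + T^{2}$)
$P{\left(R \right)} = 4 R^{2}$ ($P{\left(R \right)} = 4 R R = 4 R^{2}$)
$X{\left(b \right)} = \frac{42 + b}{-8 + b}$ ($X{\left(b \right)} = \frac{b + 6 \left(1 + 6\right)}{b - 8} = \frac{b + 6 \cdot 7}{-8 + b} = \frac{b + 42}{-8 + b} = \frac{42 + b}{-8 + b}$)
$\frac{1}{X{\left(P{\left(-17 \right)} \right)}} = \frac{1}{\frac{1}{-8 + 4 \left(-17\right)^{2}} \left(42 + 4 \left(-17\right)^{2}\right)} = \frac{1}{\frac{1}{-8 + 4 \cdot 289} \left(42 + 4 \cdot 289\right)} = \frac{1}{\frac{1}{-8 + 1156} \left(42 + 1156\right)} = \frac{1}{\frac{1}{1148} \cdot 1198} = \frac{1}{\frac{599}{574}} = \frac{574}{599}$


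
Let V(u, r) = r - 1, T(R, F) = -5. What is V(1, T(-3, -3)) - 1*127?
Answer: -133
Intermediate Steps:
V(u, r) = -1 + r
V(1, T(-3, -3)) - 1*127 = (-1 - 5) - 1*127 = -6 - 127 = -133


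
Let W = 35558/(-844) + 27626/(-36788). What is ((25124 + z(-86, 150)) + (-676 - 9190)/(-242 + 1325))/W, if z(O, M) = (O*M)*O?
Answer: -2384335135787942/90120765249 ≈ -26457.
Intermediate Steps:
W = -83214003/1940567 (W = 35558*(-1/844) + 27626*(-1/36788) = -17779/422 - 13813/18394 = -83214003/1940567 ≈ -42.881)
z(O, M) = M*O² (z(O, M) = (M*O)*O = M*O²)
((25124 + z(-86, 150)) + (-676 - 9190)/(-242 + 1325))/W = ((25124 + 150*(-86)²) + (-676 - 9190)/(-242 + 1325))/(-83214003/1940567) = ((25124 + 150*7396) - 9866/1083)*(-1940567/83214003) = ((25124 + 1109400) - 9866*1/1083)*(-1940567/83214003) = (1134524 - 9866/1083)*(-1940567/83214003) = (1228679626/1083)*(-1940567/83214003) = -2384335135787942/90120765249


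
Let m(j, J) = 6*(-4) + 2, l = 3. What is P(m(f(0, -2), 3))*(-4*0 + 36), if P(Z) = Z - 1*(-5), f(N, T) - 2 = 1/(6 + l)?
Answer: -612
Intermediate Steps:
f(N, T) = 19/9 (f(N, T) = 2 + 1/(6 + 3) = 2 + 1/9 = 2 + ⅑ = 19/9)
m(j, J) = -22 (m(j, J) = -24 + 2 = -22)
P(Z) = 5 + Z (P(Z) = Z + 5 = 5 + Z)
P(m(f(0, -2), 3))*(-4*0 + 36) = (5 - 22)*(-4*0 + 36) = -17*(0 + 36) = -17*36 = -612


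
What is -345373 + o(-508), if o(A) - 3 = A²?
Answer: -87306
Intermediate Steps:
o(A) = 3 + A²
-345373 + o(-508) = -345373 + (3 + (-508)²) = -345373 + (3 + 258064) = -345373 + 258067 = -87306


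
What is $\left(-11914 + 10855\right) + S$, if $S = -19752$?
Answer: $-20811$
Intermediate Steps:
$\left(-11914 + 10855\right) + S = \left(-11914 + 10855\right) - 19752 = -1059 - 19752 = -20811$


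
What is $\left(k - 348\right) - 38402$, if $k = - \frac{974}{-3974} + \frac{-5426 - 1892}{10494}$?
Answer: $- \frac{404004038894}{10425789} \approx -38750.0$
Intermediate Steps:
$k = - \frac{4715144}{10425789}$ ($k = \left(-974\right) \left(- \frac{1}{3974}\right) + \left(-5426 - 1892\right) \frac{1}{10494} = \frac{487}{1987} - \frac{3659}{5247} = - \frac{4715144}{10425789} \approx -0.45226$)
$\left(k - 348\right) - 38402 = \left(- \frac{4715144}{10425789} - 348\right) - 38402 = - \frac{3632889716}{10425789} - 38402 = - \frac{404004038894}{10425789}$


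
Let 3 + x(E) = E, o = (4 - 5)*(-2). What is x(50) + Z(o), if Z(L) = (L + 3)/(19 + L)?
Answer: 992/21 ≈ 47.238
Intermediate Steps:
o = 2 (o = -1*(-2) = 2)
x(E) = -3 + E
Z(L) = (3 + L)/(19 + L)
x(50) + Z(o) = (-3 + 50) + (3 + 2)/(19 + 2) = 47 + 5/21 = 992/21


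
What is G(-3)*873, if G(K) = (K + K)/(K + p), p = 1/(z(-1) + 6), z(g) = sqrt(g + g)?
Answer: 565704/307 - 5238*I*sqrt(2)/307 ≈ 1842.7 - 24.129*I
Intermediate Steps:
z(g) = sqrt(2)*sqrt(g) (z(g) = sqrt(2*g) = sqrt(2)*sqrt(g))
p = 1/(6 + I*sqrt(2)) (p = 1/(sqrt(2)*sqrt(-1) + 6) = 1/(sqrt(2)*I + 6) = 1/(I*sqrt(2) + 6) = 1/(6 + I*sqrt(2)) ≈ 0.15789 - 0.037216*I)
G(K) = 2*K/(3/19 + K - I*sqrt(2)/38) (G(K) = (K + K)/(K + (3/19 - I*sqrt(2)/38)) = (2*K)/(3/19 + K - I*sqrt(2)/38) = 2*K/(3/19 + K - I*sqrt(2)/38))
G(-3)*873 = (2*(-3)*(6 + I*sqrt(2))/(1 - 3*(6 + I*sqrt(2))))*873 = (2*(-3)*(6 + I*sqrt(2))/(1 + (-18 - 3*I*sqrt(2))))*873 = (2*(-3)*(6 + I*sqrt(2))/(-17 - 3*I*sqrt(2)))*873 = -6*(6 + I*sqrt(2))/(-17 - 3*I*sqrt(2))*873 = -5238*(6 + I*sqrt(2))/(-17 - 3*I*sqrt(2))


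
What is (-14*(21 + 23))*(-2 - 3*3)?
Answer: 6776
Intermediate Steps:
(-14*(21 + 23))*(-2 - 3*3) = (-14*44)*(-2 - 9) = -616*(-11) = 6776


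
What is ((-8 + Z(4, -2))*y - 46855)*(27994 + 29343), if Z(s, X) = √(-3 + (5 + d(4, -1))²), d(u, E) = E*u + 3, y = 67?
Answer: -2717257767 + 3841579*√13 ≈ -2.7034e+9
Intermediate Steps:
d(u, E) = 3 + E*u
Z(s, X) = √13 (Z(s, X) = √(-3 + (5 + (3 - 1*4))²) = √(-3 + (5 + (3 - 4))²) = √(-3 + (5 - 1)²) = √(-3 + 4²) = √(-3 + 16) = √13)
((-8 + Z(4, -2))*y - 46855)*(27994 + 29343) = ((-8 + √13)*67 - 46855)*(27994 + 29343) = ((-536 + 67*√13) - 46855)*57337 = (-47391 + 67*√13)*57337 = -2717257767 + 3841579*√13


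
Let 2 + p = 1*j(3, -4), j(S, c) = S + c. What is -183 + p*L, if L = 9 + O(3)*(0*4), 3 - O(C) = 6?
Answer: -210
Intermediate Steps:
O(C) = -3 (O(C) = 3 - 1*6 = 3 - 6 = -3)
p = -3 (p = -2 + 1*(3 - 4) = -2 + 1*(-1) = -2 - 1 = -3)
L = 9 (L = 9 - 0*4 = 9 - 3*0 = 9 + 0 = 9)
-183 + p*L = -183 - 3*9 = -183 - 27 = -210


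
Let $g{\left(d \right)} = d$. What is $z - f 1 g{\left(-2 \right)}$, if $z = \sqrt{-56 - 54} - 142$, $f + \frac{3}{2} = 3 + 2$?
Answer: $-135 + i \sqrt{110} \approx -135.0 + 10.488 i$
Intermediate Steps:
$f = \frac{7}{2}$ ($f = - \frac{3}{2} + \left(3 + 2\right) = - \frac{3}{2} + 5 = \frac{7}{2} \approx 3.5$)
$z = -142 + i \sqrt{110}$ ($z = \sqrt{-110} - 142 = i \sqrt{110} - 142 = -142 + i \sqrt{110} \approx -142.0 + 10.488 i$)
$z - f 1 g{\left(-2 \right)} = \left(-142 + i \sqrt{110}\right) - \frac{7}{2} \cdot 1 \left(-2\right) = \left(-142 + i \sqrt{110}\right) - \frac{7}{2} \left(-2\right) = \left(-142 + i \sqrt{110}\right) - -7 = \left(-142 + i \sqrt{110}\right) + 7 = -135 + i \sqrt{110}$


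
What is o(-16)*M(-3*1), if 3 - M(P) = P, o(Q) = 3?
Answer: 18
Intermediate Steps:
M(P) = 3 - P
o(-16)*M(-3*1) = 3*(3 - (-3)) = 3*(3 - 1*(-3)) = 3*(3 + 3) = 3*6 = 18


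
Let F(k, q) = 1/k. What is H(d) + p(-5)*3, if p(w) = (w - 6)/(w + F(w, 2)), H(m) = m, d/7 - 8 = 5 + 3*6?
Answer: 5807/26 ≈ 223.35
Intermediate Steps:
d = 217 (d = 56 + 7*(5 + 3*6) = 56 + 7*(5 + 18) = 56 + 7*23 = 56 + 161 = 217)
p(w) = (-6 + w)/(w + 1/w) (p(w) = (w - 6)/(w + 1/w) = (-6 + w)/(w + 1/w))
H(d) + p(-5)*3 = 217 - 5*(-6 - 5)/(1 + (-5)²)*3 = 217 - 5*(-11)/(1 + 25)*3 = 217 - 5*(-11)/26*3 = 217 - 5*1/26*(-11)*3 = 217 + (55/26)*3 = 217 + 165/26 = 5807/26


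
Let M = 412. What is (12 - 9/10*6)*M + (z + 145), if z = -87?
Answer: 13886/5 ≈ 2777.2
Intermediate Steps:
(12 - 9/10*6)*M + (z + 145) = (12 - 9/10*6)*412 + (-87 + 145) = (12 - 9*1/10*6)*412 + 58 = (12 - 9/10*6)*412 + 58 = (12 - 27/5)*412 + 58 = (33/5)*412 + 58 = 13596/5 + 58 = 13886/5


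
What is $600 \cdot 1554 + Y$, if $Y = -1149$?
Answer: $931251$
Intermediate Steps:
$600 \cdot 1554 + Y = 600 \cdot 1554 - 1149 = 932400 - 1149 = 931251$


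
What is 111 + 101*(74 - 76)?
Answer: -91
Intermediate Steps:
111 + 101*(74 - 76) = 111 + 101*(-2) = 111 - 202 = -91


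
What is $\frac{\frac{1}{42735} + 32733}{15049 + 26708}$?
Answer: $\frac{1398844756}{1784485395} \approx 0.78389$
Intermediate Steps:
$\frac{\frac{1}{42735} + 32733}{15049 + 26708} = \frac{\frac{1}{42735} + 32733}{41757} = \frac{1398844756}{42735} \cdot \frac{1}{41757} = \frac{1398844756}{1784485395}$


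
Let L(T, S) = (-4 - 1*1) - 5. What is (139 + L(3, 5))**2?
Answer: 16641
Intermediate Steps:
L(T, S) = -10 (L(T, S) = (-4 - 1) - 5 = -5 - 5 = -10)
(139 + L(3, 5))**2 = (139 - 10)**2 = 129**2 = 16641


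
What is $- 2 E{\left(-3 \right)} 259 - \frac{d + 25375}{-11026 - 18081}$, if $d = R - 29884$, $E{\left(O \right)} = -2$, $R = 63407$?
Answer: $\frac{30213750}{29107} \approx 1038.0$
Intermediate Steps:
$d = 33523$ ($d = 63407 - 29884 = 33523$)
$- 2 E{\left(-3 \right)} 259 - \frac{d + 25375}{-11026 - 18081} = \left(-2\right) \left(-2\right) 259 - \frac{33523 + 25375}{-11026 - 18081} = 4 \cdot 259 - \frac{58898}{-11026 - 18081} = 1036 - \frac{58898}{-29107} = 1036 - 58898 \left(- \frac{1}{29107}\right) = 1036 - - \frac{58898}{29107} = 1036 + \frac{58898}{29107} = \frac{30213750}{29107}$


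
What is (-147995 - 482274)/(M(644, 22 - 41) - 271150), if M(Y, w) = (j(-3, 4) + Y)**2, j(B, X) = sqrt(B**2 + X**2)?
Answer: -630269/150051 ≈ -4.2004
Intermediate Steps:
M(Y, w) = (5 + Y)**2 (M(Y, w) = (sqrt((-3)**2 + 4**2) + Y)**2 = (sqrt(9 + 16) + Y)**2 = (sqrt(25) + Y)**2 = (5 + Y)**2)
(-147995 - 482274)/(M(644, 22 - 41) - 271150) = (-147995 - 482274)/((5 + 644)**2 - 271150) = -630269/(649**2 - 271150) = -630269/(421201 - 271150) = -630269/150051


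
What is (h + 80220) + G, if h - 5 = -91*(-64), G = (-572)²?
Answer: 413233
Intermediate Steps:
G = 327184
h = 5829 (h = 5 - 91*(-64) = 5 + 5824 = 5829)
(h + 80220) + G = (5829 + 80220) + 327184 = 86049 + 327184 = 413233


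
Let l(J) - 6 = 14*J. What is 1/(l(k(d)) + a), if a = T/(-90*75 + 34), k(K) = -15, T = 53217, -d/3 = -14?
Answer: -92/19497 ≈ -0.0047187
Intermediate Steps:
d = 42 (d = -3*(-14) = 42)
l(J) = 6 + 14*J
a = -729/92 (a = 53217/(-90*75 + 34) = 53217/(-6750 + 34) = 53217/(-6716) = 53217*(-1/6716) = -729/92 ≈ -7.9239)
1/(l(k(d)) + a) = 1/((6 + 14*(-15)) - 729/92) = 1/((6 - 210) - 729/92) = 1/(-204 - 729/92) = 1/(-19497/92) = -92/19497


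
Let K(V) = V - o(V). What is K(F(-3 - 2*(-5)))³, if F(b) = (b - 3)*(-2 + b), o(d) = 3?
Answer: 4913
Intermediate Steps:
F(b) = (-3 + b)*(-2 + b)
K(V) = -3 + V (K(V) = V - 1*3 = V - 3 = -3 + V)
K(F(-3 - 2*(-5)))³ = (-3 + (6 + (-3 - 2*(-5))² - 5*(-3 - 2*(-5))))³ = (-3 + (6 + (-3 - 1*(-10))² - 5*(-3 - 1*(-10))))³ = (-3 + (6 + (-3 + 10)² - 5*(-3 + 10)))³ = (-3 + (6 + 7² - 5*7))³ = (-3 + (6 + 49 - 35))³ = (-3 + 20)³ = 17³ = 4913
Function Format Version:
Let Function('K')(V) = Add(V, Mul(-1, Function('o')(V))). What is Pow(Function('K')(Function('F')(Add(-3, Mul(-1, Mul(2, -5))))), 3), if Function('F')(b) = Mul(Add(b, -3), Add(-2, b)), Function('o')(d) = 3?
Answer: 4913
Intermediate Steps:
Function('F')(b) = Mul(Add(-3, b), Add(-2, b))
Function('K')(V) = Add(-3, V) (Function('K')(V) = Add(V, Mul(-1, 3)) = Add(V, -3) = Add(-3, V))
Pow(Function('K')(Function('F')(Add(-3, Mul(-1, Mul(2, -5))))), 3) = Pow(Add(-3, Add(6, Pow(Add(-3, Mul(-1, Mul(2, -5))), 2), Mul(-5, Add(-3, Mul(-1, Mul(2, -5)))))), 3) = Pow(Add(-3, Add(6, Pow(Add(-3, Mul(-1, -10)), 2), Mul(-5, Add(-3, Mul(-1, -10))))), 3) = Pow(Add(-3, Add(6, Pow(Add(-3, 10), 2), Mul(-5, Add(-3, 10)))), 3) = Pow(Add(-3, Add(6, Pow(7, 2), Mul(-5, 7))), 3) = Pow(Add(-3, Add(6, 49, -35)), 3) = Pow(Add(-3, 20), 3) = Pow(17, 3) = 4913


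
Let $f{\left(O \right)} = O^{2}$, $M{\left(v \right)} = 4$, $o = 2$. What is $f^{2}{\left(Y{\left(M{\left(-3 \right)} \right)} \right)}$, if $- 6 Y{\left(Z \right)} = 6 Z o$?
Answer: $4096$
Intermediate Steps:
$Y{\left(Z \right)} = - 2 Z$ ($Y{\left(Z \right)} = - \frac{6 Z 2}{6} = - \frac{12 Z}{6} = - 2 Z$)
$f^{2}{\left(Y{\left(M{\left(-3 \right)} \right)} \right)} = \left(\left(\left(-2\right) 4\right)^{2}\right)^{2} = \left(\left(-8\right)^{2}\right)^{2} = 64^{2} = 4096$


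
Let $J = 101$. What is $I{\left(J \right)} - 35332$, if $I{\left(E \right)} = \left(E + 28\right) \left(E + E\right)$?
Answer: $-9274$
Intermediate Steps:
$I{\left(E \right)} = 2 E \left(28 + E\right)$ ($I{\left(E \right)} = \left(28 + E\right) 2 E = 2 E \left(28 + E\right)$)
$I{\left(J \right)} - 35332 = 2 \cdot 101 \left(28 + 101\right) - 35332 = 2 \cdot 101 \cdot 129 - 35332 = 26058 - 35332 = -9274$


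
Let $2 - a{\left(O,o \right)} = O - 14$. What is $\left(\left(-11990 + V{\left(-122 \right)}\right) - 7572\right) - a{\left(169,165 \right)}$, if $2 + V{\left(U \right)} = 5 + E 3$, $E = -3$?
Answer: $-19415$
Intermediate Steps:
$V{\left(U \right)} = -6$ ($V{\left(U \right)} = -2 + \left(5 - 9\right) = -2 - 4 = -6$)
$a{\left(O,o \right)} = 16 - O$ ($a{\left(O,o \right)} = 2 - \left(O - 14\right) = 2 - \left(-14 + O\right) = 16 - O$)
$\left(\left(-11990 + V{\left(-122 \right)}\right) - 7572\right) - a{\left(169,165 \right)} = \left(\left(-11990 - 6\right) - 7572\right) - \left(16 - 169\right) = \left(-11996 - 7572\right) - \left(16 - 169\right) = -19568 - -153 = -19568 + 153 = -19415$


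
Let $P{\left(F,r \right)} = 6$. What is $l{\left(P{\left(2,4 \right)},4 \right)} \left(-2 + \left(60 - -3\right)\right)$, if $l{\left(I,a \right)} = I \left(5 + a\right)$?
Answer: $3294$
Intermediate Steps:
$l{\left(P{\left(2,4 \right)},4 \right)} \left(-2 + \left(60 - -3\right)\right) = 6 \left(5 + 4\right) \left(-2 + \left(60 - -3\right)\right) = 6 \cdot 9 \left(-2 + \left(60 + 3\right)\right) = 54 \left(-2 + 63\right) = 54 \cdot 61 = 3294$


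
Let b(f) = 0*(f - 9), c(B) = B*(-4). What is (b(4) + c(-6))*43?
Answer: 1032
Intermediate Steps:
c(B) = -4*B
b(f) = 0 (b(f) = 0*(-9 + f) = 0)
(b(4) + c(-6))*43 = (0 - 4*(-6))*43 = (0 + 24)*43 = 24*43 = 1032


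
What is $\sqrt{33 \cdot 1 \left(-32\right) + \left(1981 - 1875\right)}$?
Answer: $5 i \sqrt{38} \approx 30.822 i$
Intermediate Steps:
$\sqrt{33 \cdot 1 \left(-32\right) + \left(1981 - 1875\right)} = \sqrt{33 \left(-32\right) + 106} = \sqrt{-1056 + 106} = \sqrt{-950} = 5 i \sqrt{38}$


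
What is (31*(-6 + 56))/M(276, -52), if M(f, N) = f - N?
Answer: 775/164 ≈ 4.7256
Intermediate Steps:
(31*(-6 + 56))/M(276, -52) = (31*(-6 + 56))/(276 - 1*(-52)) = (31*50)/(276 + 52) = 1550/328 = 1550*(1/328) = 775/164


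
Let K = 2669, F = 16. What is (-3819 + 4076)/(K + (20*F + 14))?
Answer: 257/3003 ≈ 0.085581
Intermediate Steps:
(-3819 + 4076)/(K + (20*F + 14)) = (-3819 + 4076)/(2669 + (20*16 + 14)) = 257/(2669 + (320 + 14)) = 257/(2669 + 334) = 257/3003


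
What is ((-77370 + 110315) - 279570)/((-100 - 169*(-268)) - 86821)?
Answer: 246625/41629 ≈ 5.9244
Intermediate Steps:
((-77370 + 110315) - 279570)/((-100 - 169*(-268)) - 86821) = (32945 - 279570)/((-100 + 45292) - 86821) = -246625/(45192 - 86821) = -246625/(-41629) = -246625*(-1/41629) = 246625/41629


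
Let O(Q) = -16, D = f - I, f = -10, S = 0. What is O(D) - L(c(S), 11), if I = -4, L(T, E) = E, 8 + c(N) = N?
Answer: -27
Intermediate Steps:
c(N) = -8 + N
D = -6 (D = -10 - 1*(-4) = -10 + 4 = -6)
O(D) - L(c(S), 11) = -16 - 1*11 = -16 - 11 = -27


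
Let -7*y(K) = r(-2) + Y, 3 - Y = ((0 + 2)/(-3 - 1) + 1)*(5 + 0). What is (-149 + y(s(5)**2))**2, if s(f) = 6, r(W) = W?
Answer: 4338889/196 ≈ 22137.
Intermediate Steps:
Y = 1/2 (Y = 3 - ((0 + 2)/(-3 - 1) + 1)*(5 + 0) = 3 - (2/(-4) + 1)*5 = 3 - (2*(-1/4) + 1)*5 = 3 - (-1/2 + 1)*5 = 3 - 5/2 = 1/2 ≈ 0.50000)
y(K) = 3/14 (y(K) = -(-2 + 1/2)/7 = -1/7*(-3/2) = 3/14)
(-149 + y(s(5)**2))**2 = (-149 + 3/14)**2 = (-2083/14)**2 = 4338889/196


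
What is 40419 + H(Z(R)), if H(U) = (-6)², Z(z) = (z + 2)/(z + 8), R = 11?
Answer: 40455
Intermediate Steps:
Z(z) = (2 + z)/(8 + z)
H(U) = 36
40419 + H(Z(R)) = 40419 + 36 = 40455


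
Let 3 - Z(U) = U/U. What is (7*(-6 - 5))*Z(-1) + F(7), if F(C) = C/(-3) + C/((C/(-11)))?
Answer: -502/3 ≈ -167.33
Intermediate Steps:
Z(U) = 2 (Z(U) = 3 - U/U = 3 - 1*1 = 3 - 1 = 2)
F(C) = -11 - C/3 (F(C) = C*(-1/3) + C/((C*(-1/11))) = -C/3 + C/((-C/11)) = -C/3 + C*(-11/C) = -C/3 - 11 = -11 - C/3)
(7*(-6 - 5))*Z(-1) + F(7) = (7*(-6 - 5))*2 + (-11 - 1/3*7) = (7*(-11))*2 + (-11 - 7/3) = -77*2 - 40/3 = -154 - 40/3 = -502/3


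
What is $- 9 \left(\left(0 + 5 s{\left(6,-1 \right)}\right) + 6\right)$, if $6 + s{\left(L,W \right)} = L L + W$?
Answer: $-1359$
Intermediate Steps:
$s{\left(L,W \right)} = -6 + W + L^{2}$ ($s{\left(L,W \right)} = -6 + \left(L L + W\right) = -6 + \left(L^{2} + W\right) = -6 + \left(W + L^{2}\right) = -6 + W + L^{2}$)
$- 9 \left(\left(0 + 5 s{\left(6,-1 \right)}\right) + 6\right) = - 9 \left(\left(0 + 5 \left(-6 - 1 + 6^{2}\right)\right) + 6\right) = - 9 \left(\left(0 + 5 \left(-6 - 1 + 36\right)\right) + 6\right) = - 9 \left(\left(0 + 5 \cdot 29\right) + 6\right) = - 9 \left(\left(0 + 145\right) + 6\right) = - 9 \left(145 + 6\right) = \left(-9\right) 151 = -1359$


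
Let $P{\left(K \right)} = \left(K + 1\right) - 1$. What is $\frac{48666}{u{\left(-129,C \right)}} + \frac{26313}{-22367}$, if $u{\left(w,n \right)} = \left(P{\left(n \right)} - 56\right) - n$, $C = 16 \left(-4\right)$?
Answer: $- \frac{544992975}{626276} \approx -870.21$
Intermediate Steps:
$P{\left(K \right)} = K$ ($P{\left(K \right)} = \left(1 + K\right) - 1 = K$)
$C = -64$
$u{\left(w,n \right)} = -56$ ($u{\left(w,n \right)} = \left(n - 56\right) - n = \left(-56 + n\right) - n = -56$)
$\frac{48666}{u{\left(-129,C \right)}} + \frac{26313}{-22367} = \frac{48666}{-56} + \frac{26313}{-22367} = 48666 \left(- \frac{1}{56}\right) + 26313 \left(- \frac{1}{22367}\right) = - \frac{24333}{28} - \frac{26313}{22367} = - \frac{544992975}{626276}$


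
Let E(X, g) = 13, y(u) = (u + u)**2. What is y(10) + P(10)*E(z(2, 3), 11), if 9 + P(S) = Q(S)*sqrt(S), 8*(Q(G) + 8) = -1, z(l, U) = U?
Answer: 283 - 845*sqrt(10)/8 ≈ -51.016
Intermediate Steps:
y(u) = 4*u**2 (y(u) = (2*u)**2 = 4*u**2)
Q(G) = -65/8 (Q(G) = -8 + (1/8)*(-1) = -8 - 1/8 = -65/8)
P(S) = -9 - 65*sqrt(S)/8
y(10) + P(10)*E(z(2, 3), 11) = 4*10**2 + (-9 - 65*sqrt(10)/8)*13 = 4*100 + (-117 - 845*sqrt(10)/8) = 400 + (-117 - 845*sqrt(10)/8) = 283 - 845*sqrt(10)/8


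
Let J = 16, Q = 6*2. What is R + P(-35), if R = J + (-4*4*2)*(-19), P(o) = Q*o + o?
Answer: 169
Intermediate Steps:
Q = 12
P(o) = 13*o (P(o) = 12*o + o = 13*o)
R = 624 (R = 16 + (-4*4*2)*(-19) = 16 - 16*2*(-19) = 16 - 32*(-19) = 16 + 608 = 624)
R + P(-35) = 624 + 13*(-35) = 624 - 455 = 169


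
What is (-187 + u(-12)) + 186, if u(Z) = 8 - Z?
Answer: 19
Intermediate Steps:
(-187 + u(-12)) + 186 = (-187 + (8 - 1*(-12))) + 186 = (-187 + (8 + 12)) + 186 = (-187 + 20) + 186 = -167 + 186 = 19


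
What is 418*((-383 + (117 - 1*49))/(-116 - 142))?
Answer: 21945/43 ≈ 510.35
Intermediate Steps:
418*((-383 + (117 - 1*49))/(-116 - 142)) = 418*((-383 + (117 - 49))/(-258)) = 418*((-383 + 68)*(-1/258)) = 418*(-315*(-1/258)) = 418*(105/86) = 21945/43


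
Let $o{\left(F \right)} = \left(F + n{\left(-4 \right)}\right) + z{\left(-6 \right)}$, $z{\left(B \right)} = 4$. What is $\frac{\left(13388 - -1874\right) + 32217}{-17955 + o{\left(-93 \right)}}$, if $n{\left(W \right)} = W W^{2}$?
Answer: $- \frac{47479}{18108} \approx -2.622$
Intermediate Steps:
$n{\left(W \right)} = W^{3}$
$o{\left(F \right)} = -60 + F$ ($o{\left(F \right)} = \left(F + \left(-4\right)^{3}\right) + 4 = \left(F - 64\right) + 4 = \left(-64 + F\right) + 4 = -60 + F$)
$\frac{\left(13388 - -1874\right) + 32217}{-17955 + o{\left(-93 \right)}} = \frac{\left(13388 - -1874\right) + 32217}{-17955 - 153} = \frac{\left(13388 + 1874\right) + 32217}{-17955 - 153} = \frac{15262 + 32217}{-18108} = 47479 \left(- \frac{1}{18108}\right) = - \frac{47479}{18108}$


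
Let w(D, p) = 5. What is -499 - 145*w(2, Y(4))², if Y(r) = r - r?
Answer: -4124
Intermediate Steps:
Y(r) = 0
-499 - 145*w(2, Y(4))² = -499 - 145*5² = -499 - 145*25 = -499 - 3625 = -4124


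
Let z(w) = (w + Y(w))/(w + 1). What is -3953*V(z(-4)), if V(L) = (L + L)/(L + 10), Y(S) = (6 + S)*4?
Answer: 15812/13 ≈ 1216.3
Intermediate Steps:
Y(S) = 24 + 4*S
z(w) = (24 + 5*w)/(1 + w) (z(w) = (w + (24 + 4*w))/(w + 1) = (24 + 5*w)/(1 + w))
V(L) = 2*L/(10 + L) (V(L) = (2*L)/(10 + L) = 2*L/(10 + L))
-3953*V(z(-4)) = -7906*(24 + 5*(-4))/(1 - 4)/(10 + (24 + 5*(-4))/(1 - 4)) = -7906*(24 - 20)/(-3)/(10 + (24 - 20)/(-3)) = -7906*(-⅓*4)/(10 - ⅓*4) = -7906*(-4)/(3*(10 - 4/3)) = -7906*(-4)/(3*26/3) = -7906*(-4)*3/(3*26) = -3953*(-4/13) = 15812/13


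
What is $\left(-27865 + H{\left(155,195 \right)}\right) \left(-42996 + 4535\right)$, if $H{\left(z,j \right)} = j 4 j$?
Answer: $-4778202335$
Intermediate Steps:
$H{\left(z,j \right)} = 4 j^{2}$ ($H{\left(z,j \right)} = 4 j j = 4 j^{2}$)
$\left(-27865 + H{\left(155,195 \right)}\right) \left(-42996 + 4535\right) = \left(-27865 + 4 \cdot 195^{2}\right) \left(-42996 + 4535\right) = \left(-27865 + 4 \cdot 38025\right) \left(-38461\right) = \left(-27865 + 152100\right) \left(-38461\right) = 124235 \left(-38461\right) = -4778202335$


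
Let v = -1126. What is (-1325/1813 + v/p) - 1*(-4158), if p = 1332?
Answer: 135640735/32634 ≈ 4156.4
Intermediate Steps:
(-1325/1813 + v/p) - 1*(-4158) = (-1325/1813 - 1126/1332) - 1*(-4158) = (-1325*1/1813 - 1126*1/1332) + 4158 = (-1325/1813 - 563/666) + 4158 = -51437/32634 + 4158 = 135640735/32634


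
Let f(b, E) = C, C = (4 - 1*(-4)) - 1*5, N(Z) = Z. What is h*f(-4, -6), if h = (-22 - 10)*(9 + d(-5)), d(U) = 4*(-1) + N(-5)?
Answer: 0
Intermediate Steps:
d(U) = -9 (d(U) = 4*(-1) - 5 = -4 - 5 = -9)
C = 3 (C = (4 + 4) - 5 = 8 - 5 = 3)
f(b, E) = 3
h = 0 (h = (-22 - 10)*(9 - 9) = -32*0 = 0)
h*f(-4, -6) = 0*3 = 0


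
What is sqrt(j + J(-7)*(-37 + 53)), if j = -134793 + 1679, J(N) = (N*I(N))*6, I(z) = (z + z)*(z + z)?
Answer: I*sqrt(264826) ≈ 514.61*I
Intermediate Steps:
I(z) = 4*z**2 (I(z) = (2*z)*(2*z) = 4*z**2)
J(N) = 24*N**3 (J(N) = (N*(4*N**2))*6 = (4*N**3)*6 = 24*N**3)
j = -133114
sqrt(j + J(-7)*(-37 + 53)) = sqrt(-133114 + (24*(-7)**3)*(-37 + 53)) = sqrt(-133114 + (24*(-343))*16) = sqrt(-133114 - 8232*16) = sqrt(-133114 - 131712) = sqrt(-264826) = I*sqrt(264826)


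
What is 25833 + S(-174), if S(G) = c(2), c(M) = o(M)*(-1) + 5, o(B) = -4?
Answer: 25842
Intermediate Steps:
c(M) = 9 (c(M) = -4*(-1) + 5 = 4 + 5 = 9)
S(G) = 9
25833 + S(-174) = 25833 + 9 = 25842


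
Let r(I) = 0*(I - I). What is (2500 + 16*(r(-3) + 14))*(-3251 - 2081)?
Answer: -14524368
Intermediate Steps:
r(I) = 0 (r(I) = 0*0 = 0)
(2500 + 16*(r(-3) + 14))*(-3251 - 2081) = (2500 + 16*(0 + 14))*(-3251 - 2081) = (2500 + 16*14)*(-5332) = (2500 + 224)*(-5332) = 2724*(-5332) = -14524368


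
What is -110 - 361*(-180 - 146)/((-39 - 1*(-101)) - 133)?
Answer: -125496/71 ≈ -1767.5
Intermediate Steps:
-110 - 361*(-180 - 146)/((-39 - 1*(-101)) - 133) = -110 - 361*(-326/((-39 + 101) - 133)) = -110 - 361*(-326/(62 - 133)) = -110 - 361/((-71*(-1/326))) = -110 - 361/71/326 = -110 - 361*326/71 = -110 - 117686/71 = -125496/71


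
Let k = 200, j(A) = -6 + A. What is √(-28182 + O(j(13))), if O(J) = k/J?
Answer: I*√1379518/7 ≈ 167.79*I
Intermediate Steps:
O(J) = 200/J
√(-28182 + O(j(13))) = √(-28182 + 200/(-6 + 13)) = √(-28182 + 200/7) = √(-197074/7) = I*√1379518/7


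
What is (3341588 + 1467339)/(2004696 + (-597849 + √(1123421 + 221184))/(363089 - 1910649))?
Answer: 156001964890963676845710/65032506269130920471137 + 50284480190*√1344605/65032506269130920471137 ≈ 2.3988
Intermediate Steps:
(3341588 + 1467339)/(2004696 + (-597849 + √(1123421 + 221184))/(363089 - 1910649)) = 4808927/(2004696 + (-597849 + √1344605)/(-1547560)) = 4808927/(2004696 + (-597849 + √1344605)*(-1/1547560)) = 4808927/(2004696 + (85407/221080 - √1344605/1547560)) = 4808927/(443198277087/221080 - √1344605/1547560)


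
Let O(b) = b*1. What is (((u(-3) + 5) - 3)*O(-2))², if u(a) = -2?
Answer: 0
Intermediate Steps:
O(b) = b
(((u(-3) + 5) - 3)*O(-2))² = (((-2 + 5) - 3)*(-2))² = ((3 - 3)*(-2))² = (0*(-2))² = 0² = 0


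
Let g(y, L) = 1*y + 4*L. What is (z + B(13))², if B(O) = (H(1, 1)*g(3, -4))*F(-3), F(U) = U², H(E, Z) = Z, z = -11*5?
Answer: 29584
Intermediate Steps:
z = -55
g(y, L) = y + 4*L
B(O) = -117 (B(O) = (1*(3 + 4*(-4)))*(-3)² = (1*(3 - 16))*9 = (1*(-13))*9 = -13*9 = -117)
(z + B(13))² = (-55 - 117)² = (-172)² = 29584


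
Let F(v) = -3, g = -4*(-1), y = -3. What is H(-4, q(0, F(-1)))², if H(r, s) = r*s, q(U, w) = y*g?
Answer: 2304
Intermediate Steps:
g = 4
q(U, w) = -12 (q(U, w) = -3*4 = -12)
H(-4, q(0, F(-1)))² = (-4*(-12))² = 48² = 2304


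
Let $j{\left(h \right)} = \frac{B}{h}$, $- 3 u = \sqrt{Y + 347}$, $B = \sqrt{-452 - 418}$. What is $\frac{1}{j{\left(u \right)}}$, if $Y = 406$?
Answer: $\frac{i \sqrt{72790}}{870} \approx 0.31011 i$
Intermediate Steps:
$B = i \sqrt{870}$ ($B = \sqrt{-870} = i \sqrt{870} \approx 29.496 i$)
$u = - \frac{\sqrt{753}}{3}$ ($u = - \frac{\sqrt{406 + 347}}{3} = - \frac{\sqrt{753}}{3} \approx -9.1469$)
$j{\left(h \right)} = \frac{i \sqrt{870}}{h}$
$\frac{1}{j{\left(u \right)}} = \frac{1}{i \sqrt{870} \frac{1}{\left(- \frac{1}{3}\right) \sqrt{753}}} = \frac{1}{i \sqrt{870} \left(- \frac{\sqrt{753}}{251}\right)} = \frac{1}{\left(- \frac{3}{251}\right) i \sqrt{72790}} = \frac{i \sqrt{72790}}{870}$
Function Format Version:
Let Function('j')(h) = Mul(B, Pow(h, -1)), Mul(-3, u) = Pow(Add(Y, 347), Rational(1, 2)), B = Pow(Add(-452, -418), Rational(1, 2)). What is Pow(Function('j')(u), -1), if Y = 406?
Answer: Mul(Rational(1, 870), I, Pow(72790, Rational(1, 2))) ≈ Mul(0.31011, I)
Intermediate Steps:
B = Mul(I, Pow(870, Rational(1, 2))) (B = Pow(-870, Rational(1, 2)) = Mul(I, Pow(870, Rational(1, 2))) ≈ Mul(29.496, I))
u = Mul(Rational(-1, 3), Pow(753, Rational(1, 2))) (u = Mul(Rational(-1, 3), Pow(Add(406, 347), Rational(1, 2))) = Mul(Rational(-1, 3), Pow(753, Rational(1, 2))) ≈ -9.1469)
Function('j')(h) = Mul(I, Pow(870, Rational(1, 2)), Pow(h, -1)) (Function('j')(h) = Mul(Mul(I, Pow(870, Rational(1, 2))), Pow(h, -1)) = Mul(I, Pow(870, Rational(1, 2)), Pow(h, -1)))
Pow(Function('j')(u), -1) = Pow(Mul(I, Pow(870, Rational(1, 2)), Pow(Mul(Rational(-1, 3), Pow(753, Rational(1, 2))), -1)), -1) = Pow(Mul(I, Pow(870, Rational(1, 2)), Mul(Rational(-1, 251), Pow(753, Rational(1, 2)))), -1) = Pow(Mul(Rational(-3, 251), I, Pow(72790, Rational(1, 2))), -1) = Mul(Rational(1, 870), I, Pow(72790, Rational(1, 2)))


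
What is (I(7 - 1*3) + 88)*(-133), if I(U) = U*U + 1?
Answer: -13965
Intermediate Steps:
I(U) = 1 + U² (I(U) = U² + 1 = 1 + U²)
(I(7 - 1*3) + 88)*(-133) = ((1 + (7 - 1*3)²) + 88)*(-133) = ((1 + (7 - 3)²) + 88)*(-133) = ((1 + 4²) + 88)*(-133) = ((1 + 16) + 88)*(-133) = (17 + 88)*(-133) = 105*(-133) = -13965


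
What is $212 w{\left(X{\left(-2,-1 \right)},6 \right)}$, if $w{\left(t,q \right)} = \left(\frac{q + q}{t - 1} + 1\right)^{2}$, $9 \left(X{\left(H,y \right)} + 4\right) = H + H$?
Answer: $\frac{737972}{2401} \approx 307.36$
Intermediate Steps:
$X{\left(H,y \right)} = -4 + \frac{2 H}{9}$ ($X{\left(H,y \right)} = -4 + \frac{H + H}{9} = -4 + \frac{2 H}{9}$)
$w{\left(t,q \right)} = \left(1 + \frac{2 q}{-1 + t}\right)^{2}$ ($w{\left(t,q \right)} = \left(\frac{2 q}{-1 + t} + 1\right)^{2} = \left(1 + \frac{2 q}{-1 + t}\right)^{2}$)
$212 w{\left(X{\left(-2,-1 \right)},6 \right)} = 212 \frac{\left(-1 + \left(-4 + \frac{2}{9} \left(-2\right)\right) + 2 \cdot 6\right)^{2}}{\left(-1 + \left(-4 + \frac{2}{9} \left(-2\right)\right)\right)^{2}} = 212 \frac{\left(-1 - \frac{40}{9} + 12\right)^{2}}{\left(-1 - \frac{40}{9}\right)^{2}} = 212 \frac{\left(\frac{59}{9}\right)^{2}}{\frac{2401}{81}} = 212 \cdot \frac{81}{2401} \cdot \frac{3481}{81} = 212 \cdot \frac{3481}{2401} = \frac{737972}{2401}$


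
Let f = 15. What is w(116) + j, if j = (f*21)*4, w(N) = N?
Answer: 1376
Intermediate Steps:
j = 1260 (j = (15*21)*4 = 315*4 = 1260)
w(116) + j = 116 + 1260 = 1376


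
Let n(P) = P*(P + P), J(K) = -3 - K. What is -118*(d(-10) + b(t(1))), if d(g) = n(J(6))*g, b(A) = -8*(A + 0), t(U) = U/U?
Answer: 192104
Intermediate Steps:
t(U) = 1
n(P) = 2*P**2 (n(P) = P*(2*P) = 2*P**2)
b(A) = -8*A
d(g) = 162*g (d(g) = (2*(-3 - 1*6)**2)*g = (2*(-3 - 6)**2)*g = (2*(-9)**2)*g = (2*81)*g = 162*g)
-118*(d(-10) + b(t(1))) = -118*(162*(-10) - 8*1) = -118*(-1620 - 8) = -118*(-1628) = 192104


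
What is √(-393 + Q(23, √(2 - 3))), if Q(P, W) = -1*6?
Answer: I*√399 ≈ 19.975*I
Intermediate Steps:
Q(P, W) = -6
√(-393 + Q(23, √(2 - 3))) = √(-393 - 6) = √(-399) = I*√399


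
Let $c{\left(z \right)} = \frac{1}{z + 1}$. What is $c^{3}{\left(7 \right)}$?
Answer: $\frac{1}{512} \approx 0.0019531$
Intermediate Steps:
$c{\left(z \right)} = \frac{1}{1 + z}$
$c^{3}{\left(7 \right)} = \left(\frac{1}{1 + 7}\right)^{3} = \left(\frac{1}{8}\right)^{3} = \frac{1}{512}$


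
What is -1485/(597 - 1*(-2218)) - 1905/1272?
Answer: -483433/238712 ≈ -2.0252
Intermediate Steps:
-1485/(597 - 1*(-2218)) - 1905/1272 = -1485/(597 + 2218) - 1905*1/1272 = -1485/2815 - 635/424 = -1485*1/2815 - 635/424 = -297/563 - 635/424 = -483433/238712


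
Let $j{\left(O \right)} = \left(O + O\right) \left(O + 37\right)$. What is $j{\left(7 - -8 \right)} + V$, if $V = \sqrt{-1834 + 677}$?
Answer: $1560 + i \sqrt{1157} \approx 1560.0 + 34.015 i$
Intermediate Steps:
$j{\left(O \right)} = 2 O \left(37 + O\right)$
$V = i \sqrt{1157}$ ($V = \sqrt{-1157} = i \sqrt{1157} \approx 34.015 i$)
$j{\left(7 - -8 \right)} + V = 2 \left(7 - -8\right) \left(37 + \left(7 - -8\right)\right) + i \sqrt{1157} = 2 \left(7 + 8\right) \left(37 + \left(7 + 8\right)\right) + i \sqrt{1157} = 2 \cdot 15 \left(37 + 15\right) + i \sqrt{1157} = 2 \cdot 15 \cdot 52 + i \sqrt{1157} = 1560 + i \sqrt{1157}$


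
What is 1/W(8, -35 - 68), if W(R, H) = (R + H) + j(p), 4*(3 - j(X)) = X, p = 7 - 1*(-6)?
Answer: -4/381 ≈ -0.010499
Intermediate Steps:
p = 13 (p = 7 + 6 = 13)
j(X) = 3 - X/4
W(R, H) = -1/4 + H + R (W(R, H) = (R + H) + (3 - 1/4*13) = (H + R) + (3 - 13/4) = (H + R) - 1/4 = -1/4 + H + R)
1/W(8, -35 - 68) = 1/(-1/4 + (-35 - 68) + 8) = 1/(-1/4 - 103 + 8) = 1/(-381/4) = -4/381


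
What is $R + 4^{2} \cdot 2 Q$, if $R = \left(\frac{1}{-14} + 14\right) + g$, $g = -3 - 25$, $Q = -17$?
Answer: $- \frac{7813}{14} \approx -558.07$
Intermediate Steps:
$g = -28$ ($g = -3 - 25 = -28$)
$R = - \frac{197}{14}$ ($R = \left(\frac{1}{-14} + 14\right) - 28 = \left(- \frac{1}{14} + 14\right) - 28 = \frac{195}{14} - 28 = - \frac{197}{14} \approx -14.071$)
$R + 4^{2} \cdot 2 Q = - \frac{197}{14} + 4^{2} \cdot 2 \left(-17\right) = - \frac{197}{14} + 16 \cdot 2 \left(-17\right) = - \frac{197}{14} + 32 \left(-17\right) = - \frac{197}{14} - 544 = - \frac{7813}{14}$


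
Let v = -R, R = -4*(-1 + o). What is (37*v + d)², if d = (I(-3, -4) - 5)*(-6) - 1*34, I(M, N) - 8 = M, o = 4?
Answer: 168100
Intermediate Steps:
I(M, N) = 8 + M
R = -12 (R = -4*(-1 + 4) = -4*3 = -12)
v = 12 (v = -1*(-12) = 12)
d = -34 (d = ((8 - 3) - 5)*(-6) - 1*34 = (5 - 5)*(-6) - 34 = 0*(-6) - 34 = 0 - 34 = -34)
(37*v + d)² = (37*12 - 34)² = (444 - 34)² = 410² = 168100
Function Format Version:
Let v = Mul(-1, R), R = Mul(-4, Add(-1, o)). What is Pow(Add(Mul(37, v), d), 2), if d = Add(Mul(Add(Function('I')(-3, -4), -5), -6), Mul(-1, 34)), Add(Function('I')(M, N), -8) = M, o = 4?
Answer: 168100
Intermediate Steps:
Function('I')(M, N) = Add(8, M)
R = -12 (R = Mul(-4, Add(-1, 4)) = Mul(-4, 3) = -12)
v = 12 (v = Mul(-1, -12) = 12)
d = -34 (d = Add(Mul(Add(Add(8, -3), -5), -6), Mul(-1, 34)) = Add(Mul(Add(5, -5), -6), -34) = Add(Mul(0, -6), -34) = Add(0, -34) = -34)
Pow(Add(Mul(37, v), d), 2) = Pow(Add(Mul(37, 12), -34), 2) = Pow(Add(444, -34), 2) = Pow(410, 2) = 168100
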